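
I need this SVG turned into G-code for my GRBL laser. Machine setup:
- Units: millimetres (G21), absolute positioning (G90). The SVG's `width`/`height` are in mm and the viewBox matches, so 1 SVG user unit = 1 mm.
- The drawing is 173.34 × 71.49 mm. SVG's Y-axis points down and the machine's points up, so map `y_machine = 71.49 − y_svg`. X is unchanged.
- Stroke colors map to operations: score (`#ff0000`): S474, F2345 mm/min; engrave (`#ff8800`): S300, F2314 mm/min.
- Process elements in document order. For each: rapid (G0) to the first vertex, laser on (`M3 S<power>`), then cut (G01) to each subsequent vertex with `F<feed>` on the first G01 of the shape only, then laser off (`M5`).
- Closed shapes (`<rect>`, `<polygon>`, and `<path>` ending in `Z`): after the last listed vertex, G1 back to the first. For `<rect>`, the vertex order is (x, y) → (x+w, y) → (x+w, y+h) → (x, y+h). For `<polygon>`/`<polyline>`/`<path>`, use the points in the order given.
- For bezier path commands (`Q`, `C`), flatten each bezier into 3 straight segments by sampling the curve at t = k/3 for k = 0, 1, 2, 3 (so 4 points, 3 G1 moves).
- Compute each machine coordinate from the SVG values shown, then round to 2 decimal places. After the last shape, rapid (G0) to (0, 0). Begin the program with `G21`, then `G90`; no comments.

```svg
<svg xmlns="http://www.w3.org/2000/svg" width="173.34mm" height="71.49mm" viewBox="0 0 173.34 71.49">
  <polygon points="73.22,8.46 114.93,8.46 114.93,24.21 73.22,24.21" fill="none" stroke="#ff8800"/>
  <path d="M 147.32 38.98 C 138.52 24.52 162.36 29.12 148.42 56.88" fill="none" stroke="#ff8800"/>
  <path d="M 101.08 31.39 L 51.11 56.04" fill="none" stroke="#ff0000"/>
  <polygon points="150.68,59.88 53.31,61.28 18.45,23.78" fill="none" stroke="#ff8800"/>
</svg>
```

G21
G90
G0 X73.22 Y63.03
M3 S300
G01 X114.93 Y63.03 F2314
G01 X114.93 Y47.28
G01 X73.22 Y47.28
G01 X73.22 Y63.03
M5
G0 X147.32 Y32.51
M3 S300
G01 X146.79 Y40.46 F2314
G01 X152.37 Y34.80
G01 X148.42 Y14.61
M5
G0 X101.08 Y40.10
M3 S474
G01 X51.11 Y15.45 F2345
M5
G0 X150.68 Y11.61
M3 S300
G01 X53.31 Y10.21 F2314
G01 X18.45 Y47.71
G01 X150.68 Y11.61
M5
G0 X0.00 Y0.00

Since the viewBox matches the mm dimensions, user units are millimetres directly. The only transform is the Y-flip y_m = 71.49 − y_svg.

Shape 1 is a rectangle drawn with `<polygon>`. Its stroke #ff8800 means engrave at S300, F2314. After flipping Y the toolpath is (73.22,63.03) → (114.93,63.03) → (114.93,47.28) → (73.22,47.28) → (73.22,63.03), returning to the start.

Shape 2 is a cubic bezier drawn with `<path>`. Its stroke #ff8800 means engrave at S300, F2314. After flipping Y the toolpath is (147.32,32.51) → (146.79,40.46) → (152.37,34.80) → (148.42,14.61).

Shape 3 is a line segment drawn with `<path>`. Its stroke #ff0000 means score at S474, F2345. After flipping Y the toolpath is (101.08,40.10) → (51.11,15.45).

Shape 4 is a closed polygon drawn with `<polygon>`. Its stroke #ff8800 means engrave at S300, F2314. After flipping Y the toolpath is (150.68,11.61) → (53.31,10.21) → (18.45,47.71) → (150.68,11.61), returning to the start.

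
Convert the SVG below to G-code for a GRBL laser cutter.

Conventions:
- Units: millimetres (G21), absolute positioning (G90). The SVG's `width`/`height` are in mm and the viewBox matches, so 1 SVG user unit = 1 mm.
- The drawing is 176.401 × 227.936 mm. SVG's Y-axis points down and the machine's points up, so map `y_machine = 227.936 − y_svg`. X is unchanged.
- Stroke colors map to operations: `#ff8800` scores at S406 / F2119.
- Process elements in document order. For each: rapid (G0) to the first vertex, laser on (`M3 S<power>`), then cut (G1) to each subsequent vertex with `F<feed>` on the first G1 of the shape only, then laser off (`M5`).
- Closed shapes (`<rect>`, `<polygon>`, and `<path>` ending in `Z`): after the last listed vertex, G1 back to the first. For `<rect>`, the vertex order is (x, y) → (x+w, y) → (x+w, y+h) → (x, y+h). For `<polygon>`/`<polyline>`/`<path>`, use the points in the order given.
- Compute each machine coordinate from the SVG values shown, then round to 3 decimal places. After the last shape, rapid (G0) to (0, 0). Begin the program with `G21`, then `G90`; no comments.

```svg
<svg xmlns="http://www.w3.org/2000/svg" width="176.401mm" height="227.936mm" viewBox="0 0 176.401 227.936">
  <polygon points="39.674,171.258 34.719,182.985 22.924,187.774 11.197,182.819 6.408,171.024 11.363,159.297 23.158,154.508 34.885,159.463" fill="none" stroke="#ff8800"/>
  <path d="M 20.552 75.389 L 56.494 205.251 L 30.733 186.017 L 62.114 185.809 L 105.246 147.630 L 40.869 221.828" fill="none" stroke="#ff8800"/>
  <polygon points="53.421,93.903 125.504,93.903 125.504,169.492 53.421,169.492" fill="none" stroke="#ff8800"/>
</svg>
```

G21
G90
G0 X39.674 Y56.678
M3 S406
G1 X34.719 Y44.951 F2119
G1 X22.924 Y40.162
G1 X11.197 Y45.117
G1 X6.408 Y56.912
G1 X11.363 Y68.639
G1 X23.158 Y73.428
G1 X34.885 Y68.473
G1 X39.674 Y56.678
M5
G0 X20.552 Y152.547
M3 S406
G1 X56.494 Y22.685 F2119
G1 X30.733 Y41.919
G1 X62.114 Y42.127
G1 X105.246 Y80.306
G1 X40.869 Y6.108
M5
G0 X53.421 Y134.033
M3 S406
G1 X125.504 Y134.033 F2119
G1 X125.504 Y58.444
G1 X53.421 Y58.444
G1 X53.421 Y134.033
M5
G0 X0.000 Y0.000

Since the viewBox matches the mm dimensions, user units are millimetres directly. The only transform is the Y-flip y_m = 227.936 − y_svg.

Shape 1 is a regular polygon drawn with `<polygon>`. Its stroke #ff8800 means score at S406, F2119. After flipping Y the toolpath is (39.674,56.678) → (34.719,44.951) → (22.924,40.162) → (11.197,45.117) → (6.408,56.912) → (11.363,68.639) → (23.158,73.428) → (34.885,68.473) → (39.674,56.678), returning to the start.

Shape 2 is a open polyline drawn with `<path>`. Its stroke #ff8800 means score at S406, F2119. After flipping Y the toolpath is (20.552,152.547) → (56.494,22.685) → (30.733,41.919) → (62.114,42.127) → (105.246,80.306) → (40.869,6.108).

Shape 3 is a rectangle drawn with `<polygon>`. Its stroke #ff8800 means score at S406, F2119. After flipping Y the toolpath is (53.421,134.033) → (125.504,134.033) → (125.504,58.444) → (53.421,58.444) → (53.421,134.033), returning to the start.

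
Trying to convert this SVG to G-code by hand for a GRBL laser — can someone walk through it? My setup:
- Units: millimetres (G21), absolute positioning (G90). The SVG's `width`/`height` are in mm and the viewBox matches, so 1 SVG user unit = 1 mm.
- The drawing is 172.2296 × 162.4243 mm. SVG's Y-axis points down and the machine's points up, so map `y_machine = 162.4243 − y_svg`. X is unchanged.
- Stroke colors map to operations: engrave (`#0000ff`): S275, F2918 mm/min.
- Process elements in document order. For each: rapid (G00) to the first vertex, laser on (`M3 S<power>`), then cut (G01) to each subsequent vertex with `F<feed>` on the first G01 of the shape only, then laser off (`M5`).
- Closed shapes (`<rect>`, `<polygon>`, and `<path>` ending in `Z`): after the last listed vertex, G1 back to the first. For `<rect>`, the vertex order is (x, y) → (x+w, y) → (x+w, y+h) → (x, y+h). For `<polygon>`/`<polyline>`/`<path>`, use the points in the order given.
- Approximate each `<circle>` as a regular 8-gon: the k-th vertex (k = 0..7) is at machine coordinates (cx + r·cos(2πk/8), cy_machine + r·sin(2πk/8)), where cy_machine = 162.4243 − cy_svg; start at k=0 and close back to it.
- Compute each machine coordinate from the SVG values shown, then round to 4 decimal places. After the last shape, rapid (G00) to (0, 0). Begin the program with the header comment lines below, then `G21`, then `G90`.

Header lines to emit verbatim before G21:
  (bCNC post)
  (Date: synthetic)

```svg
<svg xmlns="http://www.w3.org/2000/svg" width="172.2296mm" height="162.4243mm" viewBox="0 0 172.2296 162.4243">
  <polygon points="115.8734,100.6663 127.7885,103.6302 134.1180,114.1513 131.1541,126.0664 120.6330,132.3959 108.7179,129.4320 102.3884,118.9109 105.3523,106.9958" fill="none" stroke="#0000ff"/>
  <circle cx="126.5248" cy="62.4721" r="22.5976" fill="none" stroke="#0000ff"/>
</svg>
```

viewBox `0 0 172.2296 162.4243` with mm width/height → 1 unit = 1 mm. Flip: y_m = 162.4243 − y_svg.

**Shape 1** — `<polygon>` regular polygon, stroke `#0000ff` → engrave (S275, F2918). Machine vertices: (115.8734,61.7580) → (127.7885,58.7941) → (134.1180,48.2730) → (131.1541,36.3579) → (120.6330,30.0284) → (108.7179,32.9923) → (102.3884,43.5134) → (105.3523,55.4285) → (115.8734,61.7580). Closed: final G1 returns to the first vertex.

**Shape 2** — `<circle>` circle, stroke `#0000ff` → engrave (S275, F2918). Machine vertices: (149.1224,99.9522) → (142.5037,115.9311) → (126.5248,122.5498) → (110.5459,115.9311) → (103.9272,99.9522) → (110.5459,83.9733) → (126.5248,77.3546) → (142.5037,83.9733) → (149.1224,99.9522). Closed: final G1 returns to the first vertex.

(bCNC post)
(Date: synthetic)
G21
G90
G00 X115.8734 Y61.7580
M3 S275
G01 X127.7885 Y58.7941 F2918
G01 X134.1180 Y48.2730
G01 X131.1541 Y36.3579
G01 X120.6330 Y30.0284
G01 X108.7179 Y32.9923
G01 X102.3884 Y43.5134
G01 X105.3523 Y55.4285
G01 X115.8734 Y61.7580
M5
G00 X149.1224 Y99.9522
M3 S275
G01 X142.5037 Y115.9311 F2918
G01 X126.5248 Y122.5498
G01 X110.5459 Y115.9311
G01 X103.9272 Y99.9522
G01 X110.5459 Y83.9733
G01 X126.5248 Y77.3546
G01 X142.5037 Y83.9733
G01 X149.1224 Y99.9522
M5
G00 X0.0000 Y0.0000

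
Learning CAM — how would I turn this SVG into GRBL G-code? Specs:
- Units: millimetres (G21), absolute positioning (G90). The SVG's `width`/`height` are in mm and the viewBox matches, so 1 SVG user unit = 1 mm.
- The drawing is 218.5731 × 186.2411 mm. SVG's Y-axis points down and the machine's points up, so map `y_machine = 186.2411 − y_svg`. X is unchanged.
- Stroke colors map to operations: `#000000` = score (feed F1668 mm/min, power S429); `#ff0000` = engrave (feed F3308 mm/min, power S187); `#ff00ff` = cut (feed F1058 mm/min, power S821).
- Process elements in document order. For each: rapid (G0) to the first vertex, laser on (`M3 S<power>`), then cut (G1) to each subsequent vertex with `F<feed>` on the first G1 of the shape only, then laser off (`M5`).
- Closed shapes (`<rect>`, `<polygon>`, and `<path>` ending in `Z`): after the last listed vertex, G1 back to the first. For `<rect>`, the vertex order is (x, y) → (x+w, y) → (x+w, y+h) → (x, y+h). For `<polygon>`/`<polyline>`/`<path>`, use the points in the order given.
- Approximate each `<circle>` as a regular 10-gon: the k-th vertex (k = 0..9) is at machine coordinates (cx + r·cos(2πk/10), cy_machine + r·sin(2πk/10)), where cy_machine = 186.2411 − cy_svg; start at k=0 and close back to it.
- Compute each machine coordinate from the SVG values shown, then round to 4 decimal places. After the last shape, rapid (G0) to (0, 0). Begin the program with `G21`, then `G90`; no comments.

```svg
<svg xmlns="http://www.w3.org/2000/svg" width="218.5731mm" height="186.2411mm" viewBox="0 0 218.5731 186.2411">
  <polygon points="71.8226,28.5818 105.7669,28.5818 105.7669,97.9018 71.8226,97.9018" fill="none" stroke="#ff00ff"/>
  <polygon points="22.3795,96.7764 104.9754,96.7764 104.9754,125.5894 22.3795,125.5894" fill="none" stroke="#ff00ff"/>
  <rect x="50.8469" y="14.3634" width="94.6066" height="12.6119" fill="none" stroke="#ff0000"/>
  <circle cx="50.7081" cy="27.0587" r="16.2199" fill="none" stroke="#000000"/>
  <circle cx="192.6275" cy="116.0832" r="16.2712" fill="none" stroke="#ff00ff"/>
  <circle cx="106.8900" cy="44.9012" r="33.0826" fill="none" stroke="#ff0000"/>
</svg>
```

G21
G90
G0 X71.8226 Y157.6593
M3 S821
G1 X105.7669 Y157.6593 F1058
G1 X105.7669 Y88.3393
G1 X71.8226 Y88.3393
G1 X71.8226 Y157.6593
M5
G0 X22.3795 Y89.4647
M3 S821
G1 X104.9754 Y89.4647 F1058
G1 X104.9754 Y60.6517
G1 X22.3795 Y60.6517
G1 X22.3795 Y89.4647
M5
G0 X50.8469 Y171.8777
M3 S187
G1 X145.4535 Y171.8777 F3308
G1 X145.4535 Y159.2658
G1 X50.8469 Y159.2658
G1 X50.8469 Y171.8777
M5
G0 X66.9280 Y159.1824
M3 S429
G1 X63.8303 Y168.7162 F1668
G1 X55.7203 Y174.6084
G1 X45.6959 Y174.6084
G1 X37.5859 Y168.7162
G1 X34.4882 Y159.1824
G1 X37.5859 Y149.6486
G1 X45.6959 Y143.7564
G1 X55.7203 Y143.7564
G1 X63.8303 Y149.6486
G1 X66.9280 Y159.1824
M5
G0 X208.8987 Y70.1579
M3 S821
G1 X205.7912 Y79.7219 F1058
G1 X197.6556 Y85.6327
G1 X187.5994 Y85.6327
G1 X179.4638 Y79.7219
G1 X176.3563 Y70.1579
G1 X179.4638 Y60.5939
G1 X187.5994 Y54.6831
G1 X197.6556 Y54.6831
G1 X205.7912 Y60.5939
G1 X208.8987 Y70.1579
M5
G0 X139.9726 Y141.3399
M3 S187
G1 X133.6544 Y160.7854 F3308
G1 X117.1131 Y172.8033
G1 X96.6669 Y172.8033
G1 X80.1256 Y160.7854
G1 X73.8074 Y141.3399
G1 X80.1256 Y121.8944
G1 X96.6669 Y109.8765
G1 X117.1131 Y109.8765
G1 X133.6544 Y121.8944
G1 X139.9726 Y141.3399
M5
G0 X0.0000 Y0.0000

viewBox `0 0 218.5731 186.2411` with mm width/height → 1 unit = 1 mm. Flip: y_m = 186.2411 − y_svg.

**Shape 1** — `<polygon>` rectangle, stroke `#ff00ff` → cut (S821, F1058). Machine vertices: (71.8226,157.6593) → (105.7669,157.6593) → (105.7669,88.3393) → (71.8226,88.3393) → (71.8226,157.6593). Closed: final G1 returns to the first vertex.

**Shape 2** — `<polygon>` rectangle, stroke `#ff00ff` → cut (S821, F1058). Machine vertices: (22.3795,89.4647) → (104.9754,89.4647) → (104.9754,60.6517) → (22.3795,60.6517) → (22.3795,89.4647). Closed: final G1 returns to the first vertex.

**Shape 3** — `<rect>` rectangle, stroke `#ff0000` → engrave (S187, F3308). Machine vertices: (50.8469,171.8777) → (145.4535,171.8777) → (145.4535,159.2658) → (50.8469,159.2658) → (50.8469,171.8777). Closed: final G1 returns to the first vertex.

**Shape 4** — `<circle>` circle, stroke `#000000` → score (S429, F1668). Machine vertices: (66.9280,159.1824) → (63.8303,168.7162) → (55.7203,174.6084) → (45.6959,174.6084) → (37.5859,168.7162) → (34.4882,159.1824) → (37.5859,149.6486) → (45.6959,143.7564) → (55.7203,143.7564) → (63.8303,149.6486) → (66.9280,159.1824). Closed: final G1 returns to the first vertex.

**Shape 5** — `<circle>` circle, stroke `#ff00ff` → cut (S821, F1058). Machine vertices: (208.8987,70.1579) → (205.7912,79.7219) → (197.6556,85.6327) → (187.5994,85.6327) → (179.4638,79.7219) → (176.3563,70.1579) → (179.4638,60.5939) → (187.5994,54.6831) → (197.6556,54.6831) → (205.7912,60.5939) → (208.8987,70.1579). Closed: final G1 returns to the first vertex.

**Shape 6** — `<circle>` circle, stroke `#ff0000` → engrave (S187, F3308). Machine vertices: (139.9726,141.3399) → (133.6544,160.7854) → (117.1131,172.8033) → (96.6669,172.8033) → (80.1256,160.7854) → (73.8074,141.3399) → (80.1256,121.8944) → (96.6669,109.8765) → (117.1131,109.8765) → (133.6544,121.8944) → (139.9726,141.3399). Closed: final G1 returns to the first vertex.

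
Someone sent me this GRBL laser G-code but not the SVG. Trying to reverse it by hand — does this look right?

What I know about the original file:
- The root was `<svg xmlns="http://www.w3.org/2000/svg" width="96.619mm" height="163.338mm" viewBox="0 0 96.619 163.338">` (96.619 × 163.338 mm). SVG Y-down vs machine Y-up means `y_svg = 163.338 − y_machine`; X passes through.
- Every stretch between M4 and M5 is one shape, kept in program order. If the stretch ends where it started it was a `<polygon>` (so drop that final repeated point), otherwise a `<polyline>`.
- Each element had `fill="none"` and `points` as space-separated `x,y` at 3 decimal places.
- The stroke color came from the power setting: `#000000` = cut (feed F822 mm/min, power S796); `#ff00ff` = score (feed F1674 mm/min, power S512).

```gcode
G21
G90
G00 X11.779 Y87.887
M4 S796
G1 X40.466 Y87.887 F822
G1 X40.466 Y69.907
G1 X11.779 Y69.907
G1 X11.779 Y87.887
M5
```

<svg xmlns="http://www.w3.org/2000/svg" width="96.619mm" height="163.338mm" viewBox="0 0 96.619 163.338">
  <polygon points="11.779,75.451 40.466,75.451 40.466,93.431 11.779,93.431" fill="none" stroke="#000000"/>
</svg>

y_svg = 163.338 − y_m. Every run uses S796, so all elements get stroke `#000000` (cut).

[1] closed run; points: 11.779,75.451 40.466,75.451 40.466,93.431 11.779,93.431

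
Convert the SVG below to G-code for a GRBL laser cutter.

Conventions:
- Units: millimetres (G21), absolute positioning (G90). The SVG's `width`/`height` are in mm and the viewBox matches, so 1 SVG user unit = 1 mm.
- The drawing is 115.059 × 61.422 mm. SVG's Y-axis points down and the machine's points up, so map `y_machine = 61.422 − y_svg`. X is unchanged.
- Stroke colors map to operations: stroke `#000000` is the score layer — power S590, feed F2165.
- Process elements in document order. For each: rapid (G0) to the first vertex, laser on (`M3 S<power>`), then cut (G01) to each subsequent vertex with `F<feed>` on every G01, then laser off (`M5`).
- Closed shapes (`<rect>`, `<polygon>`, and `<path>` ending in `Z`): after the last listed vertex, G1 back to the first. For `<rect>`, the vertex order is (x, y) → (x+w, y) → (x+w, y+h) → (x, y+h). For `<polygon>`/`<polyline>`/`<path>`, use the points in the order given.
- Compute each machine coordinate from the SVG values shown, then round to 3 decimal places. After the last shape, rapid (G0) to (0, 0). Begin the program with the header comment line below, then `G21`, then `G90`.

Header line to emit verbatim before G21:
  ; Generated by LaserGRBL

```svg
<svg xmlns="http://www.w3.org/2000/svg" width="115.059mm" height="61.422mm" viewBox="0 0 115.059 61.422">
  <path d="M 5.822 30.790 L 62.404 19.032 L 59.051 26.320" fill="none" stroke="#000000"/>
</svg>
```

viewBox `0 0 115.059 61.422` with mm width/height → 1 unit = 1 mm. Flip: y_m = 61.422 − y_svg.

**Shape 1** — `<path>` open polyline, stroke `#000000` → score (S590, F2165). Machine vertices: (5.822,30.632) → (62.404,42.390) → (59.051,35.102). Open path.

; Generated by LaserGRBL
G21
G90
G0 X5.822 Y30.632
M3 S590
G01 X62.404 Y42.390 F2165
G01 X59.051 Y35.102 F2165
M5
G0 X0.000 Y0.000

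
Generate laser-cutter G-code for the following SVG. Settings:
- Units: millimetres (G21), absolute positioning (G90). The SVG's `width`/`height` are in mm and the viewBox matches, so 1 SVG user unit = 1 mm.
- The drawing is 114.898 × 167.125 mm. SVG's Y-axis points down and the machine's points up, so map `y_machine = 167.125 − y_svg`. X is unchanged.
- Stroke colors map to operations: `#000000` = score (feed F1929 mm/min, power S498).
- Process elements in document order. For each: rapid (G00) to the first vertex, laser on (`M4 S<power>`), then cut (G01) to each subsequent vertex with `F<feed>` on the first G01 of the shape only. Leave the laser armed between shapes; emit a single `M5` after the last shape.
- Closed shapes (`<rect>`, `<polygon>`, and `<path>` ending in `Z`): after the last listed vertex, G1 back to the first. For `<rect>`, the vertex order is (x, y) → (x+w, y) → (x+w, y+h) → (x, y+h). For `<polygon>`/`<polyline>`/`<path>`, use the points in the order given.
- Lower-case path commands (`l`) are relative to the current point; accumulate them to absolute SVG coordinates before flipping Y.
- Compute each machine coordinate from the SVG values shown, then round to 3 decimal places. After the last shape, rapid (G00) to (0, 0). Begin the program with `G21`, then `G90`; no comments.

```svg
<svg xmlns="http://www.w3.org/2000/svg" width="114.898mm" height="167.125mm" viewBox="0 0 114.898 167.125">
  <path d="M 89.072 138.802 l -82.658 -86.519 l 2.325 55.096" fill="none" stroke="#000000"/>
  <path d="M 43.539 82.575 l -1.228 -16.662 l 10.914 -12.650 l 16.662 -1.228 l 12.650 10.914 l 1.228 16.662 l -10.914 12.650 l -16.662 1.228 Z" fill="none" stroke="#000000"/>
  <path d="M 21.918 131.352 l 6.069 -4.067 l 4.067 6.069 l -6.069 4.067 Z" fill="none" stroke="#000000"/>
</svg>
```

1 u = 1 mm; y_m = 167.125 − y.

[1] `<path>` open polyline, #000000→score S498 F1929: (89.072,28.323) → (6.414,114.842) → (8.739,59.746)

[2] `<path>` regular polygon, #000000→score S498 F1929: (43.539,84.550) → (42.311,101.212) → (53.225,113.862) → (69.887,115.090) → (82.537,104.176) → (83.765,87.514) → (72.851,74.864) → (56.189,73.636) → (43.539,84.550) (closed)

[3] `<path>` regular polygon, #000000→score S498 F1929: (21.918,35.773) → (27.987,39.840) → (32.054,33.771) → (25.985,29.704) → (21.918,35.773) (closed)

G21
G90
G00 X89.072 Y28.323
M4 S498
G01 X6.414 Y114.842 F1929
G01 X8.739 Y59.746
G00 X43.539 Y84.550
M4 S498
G01 X42.311 Y101.212 F1929
G01 X53.225 Y113.862
G01 X69.887 Y115.090
G01 X82.537 Y104.176
G01 X83.765 Y87.514
G01 X72.851 Y74.864
G01 X56.189 Y73.636
G01 X43.539 Y84.550
G00 X21.918 Y35.773
M4 S498
G01 X27.987 Y39.840 F1929
G01 X32.054 Y33.771
G01 X25.985 Y29.704
G01 X21.918 Y35.773
M5
G00 X0.000 Y0.000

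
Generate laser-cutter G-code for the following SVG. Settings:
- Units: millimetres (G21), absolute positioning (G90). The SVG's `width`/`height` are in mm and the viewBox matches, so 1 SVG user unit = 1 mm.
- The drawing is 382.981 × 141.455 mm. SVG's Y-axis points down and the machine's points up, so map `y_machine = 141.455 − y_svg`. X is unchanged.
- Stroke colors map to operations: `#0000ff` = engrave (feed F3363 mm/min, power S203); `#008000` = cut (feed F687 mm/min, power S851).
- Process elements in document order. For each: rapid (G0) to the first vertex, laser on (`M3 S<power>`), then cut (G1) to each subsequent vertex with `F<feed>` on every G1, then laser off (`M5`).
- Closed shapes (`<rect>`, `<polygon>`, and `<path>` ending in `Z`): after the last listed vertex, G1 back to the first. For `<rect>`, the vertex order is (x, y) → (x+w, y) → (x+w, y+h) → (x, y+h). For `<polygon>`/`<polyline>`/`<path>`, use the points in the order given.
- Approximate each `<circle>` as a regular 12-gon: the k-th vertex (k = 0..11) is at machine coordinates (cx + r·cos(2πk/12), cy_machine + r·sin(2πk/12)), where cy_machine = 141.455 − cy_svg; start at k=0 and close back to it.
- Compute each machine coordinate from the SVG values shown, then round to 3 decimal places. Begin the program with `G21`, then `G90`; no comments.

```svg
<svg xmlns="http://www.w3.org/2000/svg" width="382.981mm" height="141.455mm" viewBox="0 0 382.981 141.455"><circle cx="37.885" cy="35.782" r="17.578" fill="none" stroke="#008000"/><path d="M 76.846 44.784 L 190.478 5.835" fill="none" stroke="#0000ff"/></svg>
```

G21
G90
G0 X55.463 Y105.673
M3 S851
G1 X53.108 Y114.462 F687
G1 X46.674 Y120.896 F687
G1 X37.885 Y123.251 F687
G1 X29.096 Y120.896 F687
G1 X22.662 Y114.462 F687
G1 X20.307 Y105.673 F687
G1 X22.662 Y96.884 F687
G1 X29.096 Y90.450 F687
G1 X37.885 Y88.095 F687
G1 X46.674 Y90.450 F687
G1 X53.108 Y96.884 F687
G1 X55.463 Y105.673 F687
M5
G0 X76.846 Y96.671
M3 S203
G1 X190.478 Y135.620 F3363
M5

1 u = 1 mm; y_m = 141.455 − y.

[1] `<circle>` circle, #008000→cut S851 F687: (55.463,105.673) → (53.108,114.462) → (46.674,120.896) → (37.885,123.251) → (29.096,120.896) → (22.662,114.462) → (20.307,105.673) → (22.662,96.884) → (29.096,90.450) → (37.885,88.095) → (46.674,90.450) → (53.108,96.884) → (55.463,105.673) (closed)

[2] `<path>` line segment, #0000ff→engrave S203 F3363: (76.846,96.671) → (190.478,135.620)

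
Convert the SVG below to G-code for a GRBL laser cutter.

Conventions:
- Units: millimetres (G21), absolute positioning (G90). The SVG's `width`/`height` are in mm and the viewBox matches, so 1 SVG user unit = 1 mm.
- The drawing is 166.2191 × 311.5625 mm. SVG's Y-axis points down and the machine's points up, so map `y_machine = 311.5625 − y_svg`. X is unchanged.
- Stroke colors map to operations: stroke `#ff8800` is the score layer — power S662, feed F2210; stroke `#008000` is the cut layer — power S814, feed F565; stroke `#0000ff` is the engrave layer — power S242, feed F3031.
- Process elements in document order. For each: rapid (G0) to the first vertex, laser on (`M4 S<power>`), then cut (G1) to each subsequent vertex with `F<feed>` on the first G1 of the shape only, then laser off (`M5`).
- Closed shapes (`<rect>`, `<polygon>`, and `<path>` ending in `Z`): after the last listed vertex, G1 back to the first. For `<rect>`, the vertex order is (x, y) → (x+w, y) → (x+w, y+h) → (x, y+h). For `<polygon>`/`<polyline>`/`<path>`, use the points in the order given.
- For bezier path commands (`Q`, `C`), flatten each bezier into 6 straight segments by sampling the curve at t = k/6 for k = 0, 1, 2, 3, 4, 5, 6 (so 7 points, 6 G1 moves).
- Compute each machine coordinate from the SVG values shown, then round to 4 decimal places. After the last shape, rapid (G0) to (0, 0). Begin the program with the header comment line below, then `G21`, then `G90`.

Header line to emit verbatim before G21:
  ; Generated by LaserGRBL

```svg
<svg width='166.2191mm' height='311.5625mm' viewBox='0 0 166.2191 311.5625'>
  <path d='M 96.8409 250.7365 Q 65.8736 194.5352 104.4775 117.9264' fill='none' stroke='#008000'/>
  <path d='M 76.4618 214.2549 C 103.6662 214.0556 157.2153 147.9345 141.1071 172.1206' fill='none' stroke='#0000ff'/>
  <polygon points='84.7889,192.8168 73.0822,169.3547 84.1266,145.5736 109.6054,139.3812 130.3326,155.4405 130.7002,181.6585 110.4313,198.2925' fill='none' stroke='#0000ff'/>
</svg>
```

; Generated by LaserGRBL
G21
G90
G0 X96.8409 Y60.8260
M4 S814
G1 X88.4510 Y80.1266 F565
G1 X83.9262 Y100.5610
G1 X83.2664 Y122.1292
G1 X86.4717 Y144.8311
G1 X93.5421 Y168.6667
G1 X104.4775 Y193.6361
M5
G0 X76.4618 Y97.3076
M4 S242
G1 X91.8149 Y102.1775 F3031
G1 X108.8921 Y113.6946
G1 X125.0267 Y127.5193
G1 X137.5518 Y139.3119
G1 X143.8009 Y144.7326
G1 X141.1071 Y139.4419
M5
G0 X84.7889 Y118.7457
M4 S242
G1 X73.0822 Y142.2078 F3031
G1 X84.1266 Y165.9889
G1 X109.6054 Y172.1813
G1 X130.3326 Y156.1220
G1 X130.7002 Y129.9040
G1 X110.4313 Y113.2700
G1 X84.7889 Y118.7457
M5
G0 X0.0000 Y0.0000

Since the viewBox matches the mm dimensions, user units are millimetres directly. The only transform is the Y-flip y_m = 311.5625 − y_svg.

Shape 1 is a quadratic bezier drawn with `<path>`. Its stroke #008000 means cut at S814, F565. After flipping Y the toolpath is (96.8409,60.8260) → (88.4510,80.1266) → (83.9262,100.5610) → (83.2664,122.1292) → (86.4717,144.8311) → (93.5421,168.6667) → (104.4775,193.6361).

Shape 2 is a cubic bezier drawn with `<path>`. Its stroke #0000ff means engrave at S242, F3031. After flipping Y the toolpath is (76.4618,97.3076) → (91.8149,102.1775) → (108.8921,113.6946) → (125.0267,127.5193) → (137.5518,139.3119) → (143.8009,144.7326) → (141.1071,139.4419).

Shape 3 is a regular polygon drawn with `<polygon>`. Its stroke #0000ff means engrave at S242, F3031. After flipping Y the toolpath is (84.7889,118.7457) → (73.0822,142.2078) → (84.1266,165.9889) → (109.6054,172.1813) → (130.3326,156.1220) → (130.7002,129.9040) → (110.4313,113.2700) → (84.7889,118.7457), returning to the start.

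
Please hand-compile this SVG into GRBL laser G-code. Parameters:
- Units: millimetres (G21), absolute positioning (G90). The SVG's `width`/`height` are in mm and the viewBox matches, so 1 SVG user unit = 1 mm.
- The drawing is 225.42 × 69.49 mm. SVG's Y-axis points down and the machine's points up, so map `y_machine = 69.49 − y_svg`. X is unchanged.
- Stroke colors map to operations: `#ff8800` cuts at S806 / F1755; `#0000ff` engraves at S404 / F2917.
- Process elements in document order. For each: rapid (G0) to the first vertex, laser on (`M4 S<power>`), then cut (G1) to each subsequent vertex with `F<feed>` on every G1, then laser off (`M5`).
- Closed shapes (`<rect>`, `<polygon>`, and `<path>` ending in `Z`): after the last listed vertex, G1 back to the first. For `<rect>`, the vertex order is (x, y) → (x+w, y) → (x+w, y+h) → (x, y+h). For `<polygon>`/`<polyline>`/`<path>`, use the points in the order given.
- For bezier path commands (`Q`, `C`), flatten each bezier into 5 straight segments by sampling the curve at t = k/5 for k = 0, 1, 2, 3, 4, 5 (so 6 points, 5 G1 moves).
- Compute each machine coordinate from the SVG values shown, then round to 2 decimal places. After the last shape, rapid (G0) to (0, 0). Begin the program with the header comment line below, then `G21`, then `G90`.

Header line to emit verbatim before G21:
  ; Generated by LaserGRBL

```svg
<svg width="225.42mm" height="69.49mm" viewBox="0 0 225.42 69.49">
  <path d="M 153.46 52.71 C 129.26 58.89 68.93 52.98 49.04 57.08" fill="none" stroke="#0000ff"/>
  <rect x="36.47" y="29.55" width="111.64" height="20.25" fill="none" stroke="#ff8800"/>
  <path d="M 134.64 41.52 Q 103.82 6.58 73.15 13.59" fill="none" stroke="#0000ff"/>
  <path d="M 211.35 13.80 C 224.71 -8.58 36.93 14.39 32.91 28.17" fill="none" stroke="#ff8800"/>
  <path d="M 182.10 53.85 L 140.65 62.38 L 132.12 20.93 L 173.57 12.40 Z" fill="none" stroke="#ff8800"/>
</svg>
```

; Generated by LaserGRBL
G21
G90
G0 X153.46 Y16.78
M4 S404
G1 X135.22 Y14.35 F2917
G1 X111.98 Y13.75 F2917
G1 X87.42 Y13.94 F2917
G1 X65.21 Y13.85 F2917
G1 X49.04 Y12.41 F2917
M5
G0 X36.47 Y39.94
M4 S806
G1 X148.11 Y39.94 F1755
G1 X148.11 Y19.69 F1755
G1 X36.47 Y19.69 F1755
G1 X36.47 Y39.94 F1755
M5
G0 X134.64 Y27.97
M4 S404
G1 X122.32 Y40.27 F2917
G1 X110.01 Y49.21 F2917
G1 X97.71 Y54.80 F2917
G1 X85.42 Y57.03 F2917
G1 X73.15 Y55.90 F2917
M5
G0 X211.35 Y55.69
M4 S806
G1 X198.31 Y64.11 F1755
G1 X155.47 Y64.27 F1755
G1 X101.31 Y58.78 F1755
G1 X54.29 Y50.25 F1755
G1 X32.91 Y41.32 F1755
M5
G0 X182.10 Y15.64
M4 S806
G1 X140.65 Y7.11 F1755
G1 X132.12 Y48.56 F1755
G1 X173.57 Y57.09 F1755
G1 X182.10 Y15.64 F1755
M5
G0 X0.00 Y0.00

Since the viewBox matches the mm dimensions, user units are millimetres directly. The only transform is the Y-flip y_m = 69.49 − y_svg.

Shape 1 is a cubic bezier drawn with `<path>`. Its stroke #0000ff means engrave at S404, F2917. After flipping Y the toolpath is (153.46,16.78) → (135.22,14.35) → (111.98,13.75) → (87.42,13.94) → (65.21,13.85) → (49.04,12.41).

Shape 2 is a rectangle drawn with `<rect>`. Its stroke #ff8800 means cut at S806, F1755. After flipping Y the toolpath is (36.47,39.94) → (148.11,39.94) → (148.11,19.69) → (36.47,19.69) → (36.47,39.94), returning to the start.

Shape 3 is a quadratic bezier drawn with `<path>`. Its stroke #0000ff means engrave at S404, F2917. After flipping Y the toolpath is (134.64,27.97) → (122.32,40.27) → (110.01,49.21) → (97.71,54.80) → (85.42,57.03) → (73.15,55.90).

Shape 4 is a cubic bezier drawn with `<path>`. Its stroke #ff8800 means cut at S806, F1755. After flipping Y the toolpath is (211.35,55.69) → (198.31,64.11) → (155.47,64.27) → (101.31,58.78) → (54.29,50.25) → (32.91,41.32).

Shape 5 is a regular polygon drawn with `<path>`. Its stroke #ff8800 means cut at S806, F1755. After flipping Y the toolpath is (182.10,15.64) → (140.65,7.11) → (132.12,48.56) → (173.57,57.09) → (182.10,15.64), returning to the start.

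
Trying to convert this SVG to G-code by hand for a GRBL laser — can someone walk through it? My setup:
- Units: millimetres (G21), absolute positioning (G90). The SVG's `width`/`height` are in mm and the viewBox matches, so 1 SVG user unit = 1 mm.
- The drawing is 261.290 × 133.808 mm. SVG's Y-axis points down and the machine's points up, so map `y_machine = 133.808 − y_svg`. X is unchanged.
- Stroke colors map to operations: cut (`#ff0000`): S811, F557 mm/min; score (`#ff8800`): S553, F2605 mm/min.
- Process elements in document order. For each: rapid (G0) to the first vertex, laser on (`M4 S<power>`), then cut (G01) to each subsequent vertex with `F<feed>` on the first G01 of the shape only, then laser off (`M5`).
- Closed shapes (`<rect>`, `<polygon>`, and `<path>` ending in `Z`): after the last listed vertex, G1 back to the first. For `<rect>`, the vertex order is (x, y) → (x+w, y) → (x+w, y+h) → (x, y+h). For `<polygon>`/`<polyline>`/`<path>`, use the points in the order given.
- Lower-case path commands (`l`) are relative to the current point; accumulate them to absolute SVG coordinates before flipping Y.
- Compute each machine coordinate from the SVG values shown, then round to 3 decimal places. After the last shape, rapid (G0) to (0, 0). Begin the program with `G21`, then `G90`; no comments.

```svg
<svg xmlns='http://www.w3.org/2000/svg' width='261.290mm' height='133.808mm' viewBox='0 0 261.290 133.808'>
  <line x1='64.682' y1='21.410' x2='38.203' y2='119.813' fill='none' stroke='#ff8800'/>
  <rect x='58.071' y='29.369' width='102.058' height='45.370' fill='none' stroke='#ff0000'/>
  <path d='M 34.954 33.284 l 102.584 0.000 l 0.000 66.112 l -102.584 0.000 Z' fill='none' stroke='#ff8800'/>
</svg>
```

viewBox `0 0 261.290 133.808` with mm width/height → 1 unit = 1 mm. Flip: y_m = 133.808 − y_svg.

**Shape 1** — `<line>` line segment, stroke `#ff8800` → score (S553, F2605). Machine vertices: (64.682,112.398) → (38.203,13.995). Open path.

**Shape 2** — `<rect>` rectangle, stroke `#ff0000` → cut (S811, F557). Machine vertices: (58.071,104.439) → (160.129,104.439) → (160.129,59.069) → (58.071,59.069) → (58.071,104.439). Closed: final G1 returns to the first vertex.

**Shape 3** — `<path>` rectangle, stroke `#ff8800` → score (S553, F2605). Machine vertices: (34.954,100.524) → (137.538,100.524) → (137.538,34.412) → (34.954,34.412) → (34.954,100.524). Closed: final G1 returns to the first vertex.

G21
G90
G0 X64.682 Y112.398
M4 S553
G01 X38.203 Y13.995 F2605
M5
G0 X58.071 Y104.439
M4 S811
G01 X160.129 Y104.439 F557
G01 X160.129 Y59.069
G01 X58.071 Y59.069
G01 X58.071 Y104.439
M5
G0 X34.954 Y100.524
M4 S553
G01 X137.538 Y100.524 F2605
G01 X137.538 Y34.412
G01 X34.954 Y34.412
G01 X34.954 Y100.524
M5
G0 X0.000 Y0.000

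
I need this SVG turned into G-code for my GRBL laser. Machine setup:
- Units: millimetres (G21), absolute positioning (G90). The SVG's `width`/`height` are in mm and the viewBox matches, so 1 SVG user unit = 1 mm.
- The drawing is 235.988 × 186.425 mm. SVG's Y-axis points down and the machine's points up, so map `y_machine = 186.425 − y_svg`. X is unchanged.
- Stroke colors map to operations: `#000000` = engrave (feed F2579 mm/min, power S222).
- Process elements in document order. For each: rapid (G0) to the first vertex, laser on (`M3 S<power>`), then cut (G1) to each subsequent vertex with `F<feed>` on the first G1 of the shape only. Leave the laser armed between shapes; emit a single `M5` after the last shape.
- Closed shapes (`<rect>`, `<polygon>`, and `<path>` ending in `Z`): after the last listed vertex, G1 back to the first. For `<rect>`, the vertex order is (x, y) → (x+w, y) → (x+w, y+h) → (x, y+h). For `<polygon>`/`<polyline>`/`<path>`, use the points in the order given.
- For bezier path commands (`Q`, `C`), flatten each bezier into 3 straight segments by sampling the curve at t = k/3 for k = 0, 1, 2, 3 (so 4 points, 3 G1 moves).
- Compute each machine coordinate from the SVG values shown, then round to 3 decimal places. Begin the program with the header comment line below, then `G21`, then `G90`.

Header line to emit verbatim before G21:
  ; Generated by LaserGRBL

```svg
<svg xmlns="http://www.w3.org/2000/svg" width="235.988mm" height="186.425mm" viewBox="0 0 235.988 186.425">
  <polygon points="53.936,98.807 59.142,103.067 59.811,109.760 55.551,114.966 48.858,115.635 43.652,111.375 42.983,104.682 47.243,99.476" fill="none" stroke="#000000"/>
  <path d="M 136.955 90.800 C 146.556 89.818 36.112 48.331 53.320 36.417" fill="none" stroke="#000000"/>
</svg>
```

1 u = 1 mm; y_m = 186.425 − y.

[1] `<polygon>` regular polygon, #000000→engrave S222 F2579: (53.936,87.618) → (59.142,83.358) → (59.811,76.665) → (55.551,71.459) → (48.858,70.790) → (43.652,75.050) → (42.983,81.743) → (47.243,86.949) → (53.936,87.618) (closed)

[2] `<path>` cubic bezier, #000000→engrave S222 F2579: (136.955,95.625) → (115.715,107.513) → (69.489,130.832) → (53.320,150.008)

; Generated by LaserGRBL
G21
G90
G0 X53.936 Y87.618
M3 S222
G1 X59.142 Y83.358 F2579
G1 X59.811 Y76.665
G1 X55.551 Y71.459
G1 X48.858 Y70.790
G1 X43.652 Y75.050
G1 X42.983 Y81.743
G1 X47.243 Y86.949
G1 X53.936 Y87.618
G0 X136.955 Y95.625
M3 S222
G1 X115.715 Y107.513 F2579
G1 X69.489 Y130.832
G1 X53.320 Y150.008
M5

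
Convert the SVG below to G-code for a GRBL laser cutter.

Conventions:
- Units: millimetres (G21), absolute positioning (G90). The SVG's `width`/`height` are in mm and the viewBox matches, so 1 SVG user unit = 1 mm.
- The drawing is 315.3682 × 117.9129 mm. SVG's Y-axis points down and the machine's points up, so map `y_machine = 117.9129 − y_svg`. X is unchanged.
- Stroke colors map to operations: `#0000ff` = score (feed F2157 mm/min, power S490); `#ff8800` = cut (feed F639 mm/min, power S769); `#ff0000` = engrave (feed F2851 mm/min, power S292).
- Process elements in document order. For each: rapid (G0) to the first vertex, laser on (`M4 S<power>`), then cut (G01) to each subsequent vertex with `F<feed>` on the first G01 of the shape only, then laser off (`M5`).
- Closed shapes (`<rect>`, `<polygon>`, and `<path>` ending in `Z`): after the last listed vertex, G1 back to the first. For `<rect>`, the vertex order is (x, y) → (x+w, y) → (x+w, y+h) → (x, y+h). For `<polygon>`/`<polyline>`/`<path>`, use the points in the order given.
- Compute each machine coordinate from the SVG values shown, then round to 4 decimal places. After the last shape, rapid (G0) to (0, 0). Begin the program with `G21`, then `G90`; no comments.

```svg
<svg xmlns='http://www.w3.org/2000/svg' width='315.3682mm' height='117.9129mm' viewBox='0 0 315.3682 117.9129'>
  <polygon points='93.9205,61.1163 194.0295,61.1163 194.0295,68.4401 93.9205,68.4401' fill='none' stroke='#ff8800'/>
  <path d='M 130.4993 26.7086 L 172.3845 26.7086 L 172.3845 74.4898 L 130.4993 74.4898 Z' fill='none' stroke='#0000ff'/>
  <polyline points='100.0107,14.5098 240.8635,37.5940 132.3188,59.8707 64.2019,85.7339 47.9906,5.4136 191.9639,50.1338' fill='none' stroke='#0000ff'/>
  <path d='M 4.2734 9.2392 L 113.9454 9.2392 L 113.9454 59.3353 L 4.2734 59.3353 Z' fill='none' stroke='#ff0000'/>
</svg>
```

1 u = 1 mm; y_m = 117.9129 − y.

[1] `<polygon>` rectangle, #ff8800→cut S769 F639: (93.9205,56.7966) → (194.0295,56.7966) → (194.0295,49.4728) → (93.9205,49.4728) → (93.9205,56.7966) (closed)

[2] `<path>` rectangle, #0000ff→score S490 F2157: (130.4993,91.2043) → (172.3845,91.2043) → (172.3845,43.4231) → (130.4993,43.4231) → (130.4993,91.2043) (closed)

[3] `<polyline>` open polyline, #0000ff→score S490 F2157: (100.0107,103.4031) → (240.8635,80.3189) → (132.3188,58.0422) → (64.2019,32.1790) → (47.9906,112.4993) → (191.9639,67.7791)

[4] `<path>` rectangle, #ff0000→engrave S292 F2851: (4.2734,108.6737) → (113.9454,108.6737) → (113.9454,58.5776) → (4.2734,58.5776) → (4.2734,108.6737) (closed)

G21
G90
G0 X93.9205 Y56.7966
M4 S769
G01 X194.0295 Y56.7966 F639
G01 X194.0295 Y49.4728
G01 X93.9205 Y49.4728
G01 X93.9205 Y56.7966
M5
G0 X130.4993 Y91.2043
M4 S490
G01 X172.3845 Y91.2043 F2157
G01 X172.3845 Y43.4231
G01 X130.4993 Y43.4231
G01 X130.4993 Y91.2043
M5
G0 X100.0107 Y103.4031
M4 S490
G01 X240.8635 Y80.3189 F2157
G01 X132.3188 Y58.0422
G01 X64.2019 Y32.1790
G01 X47.9906 Y112.4993
G01 X191.9639 Y67.7791
M5
G0 X4.2734 Y108.6737
M4 S292
G01 X113.9454 Y108.6737 F2851
G01 X113.9454 Y58.5776
G01 X4.2734 Y58.5776
G01 X4.2734 Y108.6737
M5
G0 X0.0000 Y0.0000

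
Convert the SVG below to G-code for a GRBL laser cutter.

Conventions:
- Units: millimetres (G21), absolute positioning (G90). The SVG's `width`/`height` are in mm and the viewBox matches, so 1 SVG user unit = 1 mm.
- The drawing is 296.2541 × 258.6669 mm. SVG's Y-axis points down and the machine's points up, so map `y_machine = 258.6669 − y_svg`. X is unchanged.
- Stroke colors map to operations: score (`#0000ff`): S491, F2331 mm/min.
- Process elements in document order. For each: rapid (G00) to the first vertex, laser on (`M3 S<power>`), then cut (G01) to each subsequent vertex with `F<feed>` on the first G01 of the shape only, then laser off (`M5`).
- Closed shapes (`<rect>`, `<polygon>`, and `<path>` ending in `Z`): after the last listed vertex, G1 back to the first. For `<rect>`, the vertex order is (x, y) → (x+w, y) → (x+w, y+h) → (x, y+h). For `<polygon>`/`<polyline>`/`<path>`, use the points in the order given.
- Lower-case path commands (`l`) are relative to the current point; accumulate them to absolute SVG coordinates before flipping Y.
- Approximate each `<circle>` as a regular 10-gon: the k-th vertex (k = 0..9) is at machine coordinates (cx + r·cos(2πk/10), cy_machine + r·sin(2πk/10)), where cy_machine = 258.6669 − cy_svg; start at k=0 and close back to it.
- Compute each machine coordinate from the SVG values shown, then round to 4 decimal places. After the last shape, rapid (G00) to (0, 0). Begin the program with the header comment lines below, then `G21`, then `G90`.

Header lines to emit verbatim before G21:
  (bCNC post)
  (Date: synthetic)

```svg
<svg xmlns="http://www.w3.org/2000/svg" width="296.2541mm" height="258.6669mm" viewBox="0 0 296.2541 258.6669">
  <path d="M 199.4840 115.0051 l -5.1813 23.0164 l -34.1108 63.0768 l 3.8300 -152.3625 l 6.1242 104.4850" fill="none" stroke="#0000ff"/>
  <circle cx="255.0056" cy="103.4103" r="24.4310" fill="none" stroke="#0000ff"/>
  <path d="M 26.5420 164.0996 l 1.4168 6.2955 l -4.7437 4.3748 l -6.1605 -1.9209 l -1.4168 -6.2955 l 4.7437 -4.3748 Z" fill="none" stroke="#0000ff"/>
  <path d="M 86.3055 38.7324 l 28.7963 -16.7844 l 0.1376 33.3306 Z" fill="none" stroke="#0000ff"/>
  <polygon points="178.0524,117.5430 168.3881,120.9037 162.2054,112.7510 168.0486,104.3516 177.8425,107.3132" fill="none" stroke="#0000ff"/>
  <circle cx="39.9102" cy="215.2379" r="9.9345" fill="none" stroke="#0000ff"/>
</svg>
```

(bCNC post)
(Date: synthetic)
G21
G90
G00 X199.4840 Y143.6618
M3 S491
G01 X194.3027 Y120.6454 F2331
G01 X160.1919 Y57.5686
G01 X164.0219 Y209.9311
G01 X170.1461 Y105.4461
M5
G00 X279.4366 Y155.2566
M3 S491
G01 X274.7707 Y169.6168 F2331
G01 X262.5552 Y178.4919
G01 X247.4560 Y178.4919
G01 X235.2405 Y169.6168
G01 X230.5746 Y155.2566
G01 X235.2405 Y140.8964
G01 X247.4560 Y132.0213
G01 X262.5552 Y132.0213
G01 X274.7707 Y140.8964
G01 X279.4366 Y155.2566
M5
G00 X26.5420 Y94.5673
M3 S491
G01 X27.9588 Y88.2718 F2331
G01 X23.2151 Y83.8970
G01 X17.0546 Y85.8179
G01 X15.6378 Y92.1134
G01 X20.3815 Y96.4882
G01 X26.5420 Y94.5673
M5
G00 X86.3055 Y219.9345
M3 S491
G01 X115.1018 Y236.7189 F2331
G01 X115.2394 Y203.3883
G01 X86.3055 Y219.9345
M5
G00 X178.0524 Y141.1239
M3 S491
G01 X168.3881 Y137.7632 F2331
G01 X162.2054 Y145.9159
G01 X168.0486 Y154.3153
G01 X177.8425 Y151.3537
G01 X178.0524 Y141.1239
M5
G00 X49.8447 Y43.4290
M3 S491
G01 X47.9474 Y49.2684 F2331
G01 X42.9801 Y52.8773
G01 X36.8403 Y52.8773
G01 X31.8730 Y49.2684
G01 X29.9757 Y43.4290
G01 X31.8730 Y37.5896
G01 X36.8403 Y33.9807
G01 X42.9801 Y33.9807
G01 X47.9474 Y37.5896
G01 X49.8447 Y43.4290
M5
G00 X0.0000 Y0.0000

1 u = 1 mm; y_m = 258.6669 − y.

[1] `<path>` open polyline, #0000ff→score S491 F2331: (199.4840,143.6618) → (194.3027,120.6454) → (160.1919,57.5686) → (164.0219,209.9311) → (170.1461,105.4461)

[2] `<circle>` circle, #0000ff→score S491 F2331: (279.4366,155.2566) → (274.7707,169.6168) → (262.5552,178.4919) → (247.4560,178.4919) → (235.2405,169.6168) → (230.5746,155.2566) → (235.2405,140.8964) → (247.4560,132.0213) → (262.5552,132.0213) → (274.7707,140.8964) → (279.4366,155.2566) (closed)

[3] `<path>` regular polygon, #0000ff→score S491 F2331: (26.5420,94.5673) → (27.9588,88.2718) → (23.2151,83.8970) → (17.0546,85.8179) → (15.6378,92.1134) → (20.3815,96.4882) → (26.5420,94.5673) (closed)

[4] `<path>` regular polygon, #0000ff→score S491 F2331: (86.3055,219.9345) → (115.1018,236.7189) → (115.2394,203.3883) → (86.3055,219.9345) (closed)

[5] `<polygon>` regular polygon, #0000ff→score S491 F2331: (178.0524,141.1239) → (168.3881,137.7632) → (162.2054,145.9159) → (168.0486,154.3153) → (177.8425,151.3537) → (178.0524,141.1239) (closed)

[6] `<circle>` circle, #0000ff→score S491 F2331: (49.8447,43.4290) → (47.9474,49.2684) → (42.9801,52.8773) → (36.8403,52.8773) → (31.8730,49.2684) → (29.9757,43.4290) → (31.8730,37.5896) → (36.8403,33.9807) → (42.9801,33.9807) → (47.9474,37.5896) → (49.8447,43.4290) (closed)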